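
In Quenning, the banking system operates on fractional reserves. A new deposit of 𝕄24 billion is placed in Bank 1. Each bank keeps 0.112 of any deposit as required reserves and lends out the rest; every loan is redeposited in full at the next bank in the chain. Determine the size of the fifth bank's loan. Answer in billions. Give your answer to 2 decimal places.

Each bank lends a fraction (1 − rr) = 0.8880 of the deposit it receives, so Bank 5 receives 24·0.8880^4 and lends 24·0.8880^5 ≈ 13.2518 billion.

𝕄13.25 billion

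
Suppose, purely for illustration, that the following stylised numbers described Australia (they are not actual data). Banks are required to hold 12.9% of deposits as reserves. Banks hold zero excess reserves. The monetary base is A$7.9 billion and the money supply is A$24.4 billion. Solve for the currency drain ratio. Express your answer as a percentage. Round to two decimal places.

28.80%

Using m = M/MB = 24.4/7.9 ≈ 3.088608. From m = (1 + c)/(c + rr + e), rearranging gives 1 + c = m·(c + rr + e), so c·(1 − m) = m·(rr + e) − 1.
Hence c = [m·(rr + e) − 1]/(1 − m) = [3.088608 × (0.129 + 0) − 1] / (1 − 3.088608) ≈ 0.288024.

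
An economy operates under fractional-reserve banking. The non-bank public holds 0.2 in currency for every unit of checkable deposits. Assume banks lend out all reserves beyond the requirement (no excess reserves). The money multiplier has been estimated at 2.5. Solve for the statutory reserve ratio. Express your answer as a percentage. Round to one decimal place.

28.0%

Using m = 2.5. Since m = (1 + c)/(c + rr + e), the denominator satisfies c + rr + e = (1 + c)/m = (1 + 0.2) / 2.5 = 0.480000.
With c = 0.2 and e = 0, the statutory reserve ratio is 0.480000 − 0.2 − 0 = 0.28.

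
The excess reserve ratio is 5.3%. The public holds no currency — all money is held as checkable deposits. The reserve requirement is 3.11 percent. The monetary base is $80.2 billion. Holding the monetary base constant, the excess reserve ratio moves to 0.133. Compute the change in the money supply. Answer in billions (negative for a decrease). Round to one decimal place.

Initially m₁ = 1 / (0.0311 + 0.053) ≈ 11.8906, so M₁ = 11.8906 × 80.2 ≈ 953.6261 billion.
After the change m₂ = 1 / (0.0311 + 0.133) ≈ 6.0938, so M₂ = 6.0938 × 80.2 ≈ 488.7228 billion.
ΔM = M₂ − M₁ = 488.7228 − 953.6261 = -464.9033 billion.

-464.9 billion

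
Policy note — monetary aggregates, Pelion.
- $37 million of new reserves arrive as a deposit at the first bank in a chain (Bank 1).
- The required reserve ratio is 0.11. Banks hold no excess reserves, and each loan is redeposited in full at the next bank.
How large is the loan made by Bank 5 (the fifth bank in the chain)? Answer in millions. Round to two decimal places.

Each bank lends a fraction (1 − rr) = 0.8900 of the deposit it receives, so Bank 5 receives 37·0.8900^4 and lends 37·0.8900^5 ≈ 20.6610 million.

$20.66 million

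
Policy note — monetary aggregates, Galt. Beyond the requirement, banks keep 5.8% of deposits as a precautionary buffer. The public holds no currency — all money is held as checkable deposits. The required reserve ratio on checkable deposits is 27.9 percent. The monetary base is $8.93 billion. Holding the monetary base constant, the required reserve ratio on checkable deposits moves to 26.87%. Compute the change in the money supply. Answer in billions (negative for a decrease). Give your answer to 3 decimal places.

Initially m₁ = 1 / (0.279 + 0.058) ≈ 2.96736, so M₁ = 2.96736 × 8.93 ≈ 26.4985 billion.
After the change m₂ = 1 / (0.2687 + 0.058) ≈ 3.06091, so M₂ = 3.06091 × 8.93 ≈ 27.3339 billion.
ΔM = M₂ − M₁ = 27.3339 − 26.4985 = 0.8354 billion.

$0.835 billion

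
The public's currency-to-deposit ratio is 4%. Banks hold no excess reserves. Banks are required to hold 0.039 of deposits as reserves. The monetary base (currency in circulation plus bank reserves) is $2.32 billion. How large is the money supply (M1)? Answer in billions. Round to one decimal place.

$30.5 billion

The money multiplier is m = (1 + c) / (rr + c) = (1 + 0.04) / (0.039 + 0.04) ≈ 13.1646.
So M = m × MB = 13.1646 × 2.32 ≈ 30.5419 billion.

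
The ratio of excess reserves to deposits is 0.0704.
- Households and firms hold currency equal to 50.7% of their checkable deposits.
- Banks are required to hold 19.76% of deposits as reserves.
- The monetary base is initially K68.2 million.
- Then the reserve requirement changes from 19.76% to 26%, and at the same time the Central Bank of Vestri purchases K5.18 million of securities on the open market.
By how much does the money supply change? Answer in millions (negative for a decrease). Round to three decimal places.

Before: m₁ = (1 + 0.507) / (0.1976 + 0.0704 + 0.507) ≈ 1.944516, MB₁ = 68.2, so M₁ = 1.944516 × 68.2 ≈ 132.616 million.
After: m₂ = (1 + 0.507) / (0.26 + 0.0704 + 0.507) ≈ 1.799618, MB₂ = 68.2 + 5.18 = 73.38, so M₂ = 1.799618 × 73.38 ≈ 132.056 million.
ΔM = M₂ − M₁ = 132.056 − 132.616 = -0.56 million.

-0.560 million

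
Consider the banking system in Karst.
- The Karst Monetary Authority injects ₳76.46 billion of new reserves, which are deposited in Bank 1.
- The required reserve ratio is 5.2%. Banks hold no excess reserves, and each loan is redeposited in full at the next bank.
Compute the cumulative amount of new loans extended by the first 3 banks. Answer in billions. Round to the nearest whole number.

Bank i lends (1 − rr)^i of the original deposit: Bank 1 lends 76.46·0.9480 ≈ 72.4841, Bank 2 lends 76.46·0.9480² ≈ 68.7149, and so on.
Summing a geometric series: total = 76.46·[0.9480·(1 − 0.9480^3) / (1 − 0.9480)] ≈ 206.3407 billion.

₳206 billion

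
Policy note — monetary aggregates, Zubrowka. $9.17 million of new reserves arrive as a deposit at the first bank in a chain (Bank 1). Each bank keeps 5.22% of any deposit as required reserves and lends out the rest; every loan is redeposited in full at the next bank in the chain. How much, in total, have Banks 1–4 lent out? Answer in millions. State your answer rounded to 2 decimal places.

$32.14 million

Bank i lends (1 − rr)^i of the original deposit: Bank 1 lends 9.17·0.9478 ≈ 8.6913, Bank 2 lends 9.17·0.9478² ≈ 8.2376, and so on.
Summing a geometric series: total = 9.17·[0.9478·(1 − 0.9478^4) / (1 − 0.9478)] ≈ 32.1367 million.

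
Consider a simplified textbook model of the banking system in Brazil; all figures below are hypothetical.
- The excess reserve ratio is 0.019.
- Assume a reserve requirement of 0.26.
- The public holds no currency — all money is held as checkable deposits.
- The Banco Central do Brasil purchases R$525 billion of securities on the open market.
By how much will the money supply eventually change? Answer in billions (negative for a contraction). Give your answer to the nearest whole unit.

The money multiplier is m = 1 / (rr + e) = 1 / (0.26 + 0.019) ≈ 3.5842.
The purchase adds 525 billion of base, so ΔM = m × ΔMB = 3.5842 × (+525) = 1881.705 billion.

R$1882 billion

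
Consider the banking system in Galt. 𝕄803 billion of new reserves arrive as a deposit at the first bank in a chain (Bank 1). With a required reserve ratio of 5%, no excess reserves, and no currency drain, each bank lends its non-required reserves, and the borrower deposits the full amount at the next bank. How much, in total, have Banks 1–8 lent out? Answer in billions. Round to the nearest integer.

𝕄5135 billion

Bank i lends (1 − rr)^i of the original deposit: Bank 1 lends 803·0.9500 = 762.8500, Bank 2 lends 803·0.9500² = 724.7075, and so on.
Summing a geometric series: total = 803·[0.9500·(1 − 0.9500^8) / (1 − 0.9500)] ≈ 5135.1945 billion.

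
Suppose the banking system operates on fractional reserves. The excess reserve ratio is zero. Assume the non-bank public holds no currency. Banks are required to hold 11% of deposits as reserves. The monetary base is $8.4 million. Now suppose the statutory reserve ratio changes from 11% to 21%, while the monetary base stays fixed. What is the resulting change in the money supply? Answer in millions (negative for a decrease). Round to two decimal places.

Initially m₁ = 1 / (0.11) ≈ 9.0909, so M₁ = 9.0909 × 8.4 ≈ 76.3636 million.
After the change m₂ = 1 / (0.21) ≈ 4.7619, so M₂ = 4.7619 × 8.4 ≈ 40 million.
ΔM = M₂ − M₁ = 40 − 76.3636 = -36.3636 million.

-36.36 million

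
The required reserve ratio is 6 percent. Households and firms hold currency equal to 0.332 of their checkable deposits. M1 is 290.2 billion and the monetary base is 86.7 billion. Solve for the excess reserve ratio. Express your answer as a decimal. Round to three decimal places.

0.006

Using m = M/MB = 290.2/86.7 ≈ 3.347174. Since m = (1 + c)/(c + rr + e), the denominator satisfies c + rr + e = (1 + c)/m = (1 + 0.332) / 3.347174 ≈ 0.397948.
With c = 0.332 and rr = 0.06, the excess reserve ratio is 0.397948 − 0.332 − 0.06 = 0.005948.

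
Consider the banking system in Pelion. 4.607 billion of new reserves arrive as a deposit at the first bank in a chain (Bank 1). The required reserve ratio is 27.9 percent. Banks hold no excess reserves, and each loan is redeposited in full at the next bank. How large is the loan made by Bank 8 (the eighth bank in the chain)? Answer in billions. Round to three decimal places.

Each bank lends a fraction (1 − rr) = 0.7210 of the deposit it receives, so Bank 8 receives 4.607·0.7210^7 and lends 4.607·0.7210^8 ≈ 0.3364 billion.

0.336 billion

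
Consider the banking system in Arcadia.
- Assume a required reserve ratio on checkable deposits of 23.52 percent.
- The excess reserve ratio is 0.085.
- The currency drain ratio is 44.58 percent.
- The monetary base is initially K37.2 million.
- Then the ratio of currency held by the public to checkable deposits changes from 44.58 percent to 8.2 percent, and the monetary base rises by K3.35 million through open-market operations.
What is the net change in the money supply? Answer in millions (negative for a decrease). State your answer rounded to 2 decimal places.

K38.87 million

Before: m₁ = (1 + 0.4458) / (0.2352 + 0.085 + 0.4458) ≈ 1.88747, MB₁ = 37.2, so M₁ = 1.88747 × 37.2 ≈ 70.2139 million.
After: m₂ = (1 + 0.082) / (0.2352 + 0.085 + 0.082) ≈ 2.69020, MB₂ = 37.2 + 3.35 = 40.55, so M₂ = 2.69020 × 40.55 ≈ 109.0876 million.
ΔM = M₂ − M₁ = 109.0876 − 70.2139 = 38.8737 million.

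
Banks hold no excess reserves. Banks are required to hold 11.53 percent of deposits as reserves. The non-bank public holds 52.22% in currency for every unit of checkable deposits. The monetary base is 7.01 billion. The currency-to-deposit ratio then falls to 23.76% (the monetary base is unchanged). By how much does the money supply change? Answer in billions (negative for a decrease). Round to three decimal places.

7.845 billion

Initially m₁ = (1 + 0.5222) / (0.1153 + 0.5222) ≈ 2.38776, so M₁ = 2.38776 × 7.01 ≈ 16.7382 billion.
After the change m₂ = (1 + 0.2376) / (0.1153 + 0.2376) ≈ 3.50694, so M₂ = 3.50694 × 7.01 ≈ 24.5836 billion.
ΔM = M₂ − M₁ = 24.5836 − 16.7382 = 7.8454 billion.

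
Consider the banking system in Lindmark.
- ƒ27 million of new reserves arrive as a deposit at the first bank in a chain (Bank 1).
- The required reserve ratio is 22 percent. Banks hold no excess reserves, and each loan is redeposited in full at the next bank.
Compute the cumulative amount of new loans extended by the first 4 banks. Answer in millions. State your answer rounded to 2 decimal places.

Bank i lends (1 − rr)^i of the original deposit: Bank 1 lends 27·0.7800 = 21.0600, Bank 2 lends 27·0.7800² = 16.4268, and so on.
Summing a geometric series: total = 27·[0.7800·(1 − 0.7800^4) / (1 − 0.7800)] ≈ 60.2938 million.

ƒ60.29 million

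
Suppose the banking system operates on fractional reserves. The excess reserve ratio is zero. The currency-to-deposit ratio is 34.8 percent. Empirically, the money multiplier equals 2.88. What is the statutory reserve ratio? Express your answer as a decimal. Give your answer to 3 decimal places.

0.120

Using m = 2.88. Since m = (1 + c)/(c + rr + e), the denominator satisfies c + rr + e = (1 + c)/m = (1 + 0.348) / 2.88 ≈ 0.468056.
With c = 0.348 and e = 0, the statutory reserve ratio is 0.468056 − 0.348 − 0 = 0.120056.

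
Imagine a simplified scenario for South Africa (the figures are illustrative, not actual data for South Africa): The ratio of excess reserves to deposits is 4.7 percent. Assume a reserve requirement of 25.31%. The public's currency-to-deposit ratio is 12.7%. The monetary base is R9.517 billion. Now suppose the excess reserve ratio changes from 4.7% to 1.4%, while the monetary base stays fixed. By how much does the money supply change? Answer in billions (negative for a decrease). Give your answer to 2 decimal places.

R2.10 billion

Initially m₁ = (1 + 0.127) / (0.2531 + 0.047 + 0.127) ≈ 2.6387, so M₁ = 2.6387 × 9.517 ≈ 25.1125 billion.
After the change m₂ = (1 + 0.127) / (0.2531 + 0.014 + 0.127) ≈ 2.8597, so M₂ = 2.8597 × 9.517 ≈ 27.2158 billion.
ΔM = M₂ − M₁ = 27.2158 − 25.1125 = 2.1033 billion.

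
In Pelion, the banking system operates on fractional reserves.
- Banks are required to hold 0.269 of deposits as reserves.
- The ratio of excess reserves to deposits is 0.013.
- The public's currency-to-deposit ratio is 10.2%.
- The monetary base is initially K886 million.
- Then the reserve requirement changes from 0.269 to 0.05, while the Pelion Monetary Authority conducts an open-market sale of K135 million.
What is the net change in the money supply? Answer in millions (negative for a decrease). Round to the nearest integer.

K2473 million

Before: m₁ = (1 + 0.102) / (0.269 + 0.013 + 0.102) ≈ 2.8698, MB₁ = 886, so M₁ = 2.8698 × 886 = 2542.6428 million.
After: m₂ = (1 + 0.102) / (0.05 + 0.013 + 0.102) ≈ 6.6788, MB₂ = 886 − 135 = 751, so M₂ = 6.6788 × 751 = 5015.7788 million.
ΔM = M₂ − M₁ = 5015.7788 − 2542.6428 = 2473.136 million.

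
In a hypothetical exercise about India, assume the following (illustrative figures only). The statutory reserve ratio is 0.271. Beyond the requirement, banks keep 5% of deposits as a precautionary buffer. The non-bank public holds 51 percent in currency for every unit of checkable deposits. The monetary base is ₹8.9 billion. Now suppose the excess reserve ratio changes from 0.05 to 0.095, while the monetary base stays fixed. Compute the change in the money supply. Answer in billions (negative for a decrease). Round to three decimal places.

Initially m₁ = (1 + 0.51) / (0.271 + 0.05 + 0.51) ≈ 1.81709, so M₁ = 1.81709 × 8.9 ≈ 16.1721 billion.
After the change m₂ = (1 + 0.51) / (0.271 + 0.095 + 0.51) ≈ 1.72374, so M₂ = 1.72374 × 8.9 ≈ 15.3413 billion.
ΔM = M₂ − M₁ = 15.3413 − 16.1721 = -0.8308 billion.

-0.831 billion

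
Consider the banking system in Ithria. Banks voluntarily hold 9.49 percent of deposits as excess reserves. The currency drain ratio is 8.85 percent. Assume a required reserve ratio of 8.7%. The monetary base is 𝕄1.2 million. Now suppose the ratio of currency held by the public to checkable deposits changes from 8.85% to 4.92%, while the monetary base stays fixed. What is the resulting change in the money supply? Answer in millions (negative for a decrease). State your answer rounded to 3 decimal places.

Initially m₁ = (1 + 0.0885) / (0.087 + 0.0949 + 0.0885) ≈ 4.02552, so M₁ = 4.02552 × 1.2 ≈ 4.8306 million.
After the change m₂ = (1 + 0.0492) / (0.087 + 0.0949 + 0.0492) ≈ 4.54003, so M₂ = 4.54003 × 1.2 ≈ 5.448 million.
ΔM = M₂ − M₁ = 5.448 − 4.8306 = 0.6174 million.

𝕄0.617 million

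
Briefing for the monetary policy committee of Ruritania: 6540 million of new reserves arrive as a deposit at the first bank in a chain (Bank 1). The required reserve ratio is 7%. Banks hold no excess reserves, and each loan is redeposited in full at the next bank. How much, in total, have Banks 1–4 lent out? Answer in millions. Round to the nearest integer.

Bank i lends (1 − rr)^i of the original deposit: Bank 1 lends 6540·0.9300 = 6082.2000, Bank 2 lends 6540·0.9300² = 5656.4460, and so on.
Summing a geometric series: total = 6540·[0.9300·(1 − 0.9300^4) / (1 − 0.9300)] ≈ 21891.4009 million.

21891 million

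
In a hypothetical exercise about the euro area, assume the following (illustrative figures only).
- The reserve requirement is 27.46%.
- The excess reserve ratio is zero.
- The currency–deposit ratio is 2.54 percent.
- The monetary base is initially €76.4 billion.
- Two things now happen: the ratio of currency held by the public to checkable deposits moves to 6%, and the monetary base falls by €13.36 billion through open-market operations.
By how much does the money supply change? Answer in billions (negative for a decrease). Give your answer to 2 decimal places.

-61.43 billion

Before: m₁ = (1 + 0.0254) / (0.2746 + 0.0254) = 3.41800, MB₁ = 76.4, so M₁ = 3.41800 × 76.4 = 261.1352 billion.
After: m₂ = (1 + 0.06) / (0.2746 + 0.06) ≈ 3.16796, MB₂ = 76.4 − 13.36 = 63.04, so M₂ = 3.16796 × 63.04 ≈ 199.7082 billion.
ΔM = M₂ − M₁ = 199.7082 − 261.1352 = -61.427 billion.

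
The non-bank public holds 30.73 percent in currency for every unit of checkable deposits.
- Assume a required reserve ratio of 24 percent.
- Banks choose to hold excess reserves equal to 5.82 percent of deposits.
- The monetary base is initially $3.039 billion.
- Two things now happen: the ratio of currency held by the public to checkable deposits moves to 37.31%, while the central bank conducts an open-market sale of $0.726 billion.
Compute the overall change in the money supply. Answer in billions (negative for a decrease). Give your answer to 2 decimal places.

-1.83 billion

Before: m₁ = (1 + 0.3073) / (0.24 + 0.0582 + 0.3073) ≈ 2.1590, MB₁ = 3.039, so M₁ = 2.1590 × 3.039 ≈ 6.5612 billion.
After: m₂ = (1 + 0.3731) / (0.24 + 0.0582 + 0.3731) ≈ 2.0454, MB₂ = 3.039 − 0.726 = 2.313, so M₂ = 2.0454 × 2.313 ≈ 4.731 billion.
ΔM = M₂ − M₁ = 4.731 − 6.5612 = -1.8302 billion.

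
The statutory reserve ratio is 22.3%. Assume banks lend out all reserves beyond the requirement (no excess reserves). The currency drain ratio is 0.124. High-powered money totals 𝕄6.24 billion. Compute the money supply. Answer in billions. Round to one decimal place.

𝕄20.2 billion

The money multiplier is m = (1 + c) / (rr + c) = (1 + 0.124) / (0.223 + 0.124) ≈ 3.2392.
So M = m × MB = 3.2392 × 6.24 ≈ 20.2126 billion.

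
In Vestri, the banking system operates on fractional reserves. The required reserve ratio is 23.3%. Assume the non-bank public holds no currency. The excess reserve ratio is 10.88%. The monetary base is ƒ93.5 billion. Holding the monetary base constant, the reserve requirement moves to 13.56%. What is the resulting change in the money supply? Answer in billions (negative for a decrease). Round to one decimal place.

ƒ109.0 billion

Initially m₁ = 1 / (0.233 + 0.1088) ≈ 2.9257, so M₁ = 2.9257 × 93.5 ≈ 273.553 billion.
After the change m₂ = 1 / (0.1356 + 0.1088) ≈ 4.0917, so M₂ = 4.0917 × 93.5 ≈ 382.574 billion.
ΔM = M₂ − M₁ = 382.574 − 273.553 = 109.021 billion.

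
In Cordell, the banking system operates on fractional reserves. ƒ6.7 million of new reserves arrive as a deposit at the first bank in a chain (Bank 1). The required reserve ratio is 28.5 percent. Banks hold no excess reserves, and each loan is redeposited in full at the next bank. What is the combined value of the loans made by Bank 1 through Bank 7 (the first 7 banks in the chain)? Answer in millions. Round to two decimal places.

Bank i lends (1 − rr)^i of the original deposit: Bank 1 lends 6.7·0.7150 = 4.7905, Bank 2 lends 6.7·0.7150² ≈ 3.4252, and so on.
Summing a geometric series: total = 6.7·[0.7150·(1 − 0.7150^7) / (1 − 0.7150)] ≈ 15.2030 million.

ƒ15.20 million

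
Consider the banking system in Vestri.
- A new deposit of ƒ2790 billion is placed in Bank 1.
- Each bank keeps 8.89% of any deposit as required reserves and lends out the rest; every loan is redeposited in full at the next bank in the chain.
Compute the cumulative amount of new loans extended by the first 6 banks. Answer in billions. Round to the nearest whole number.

Bank i lends (1 − rr)^i of the original deposit: Bank 1 lends 2790·0.9111 = 2541.9690, Bank 2 lends 2790·0.9111² ≈ 2315.9880, and so on.
Summing a geometric series: total = 2790·[0.9111·(1 − 0.9111^6) / (1 − 0.9111)] ≈ 12238.0415 billion.

ƒ12238 billion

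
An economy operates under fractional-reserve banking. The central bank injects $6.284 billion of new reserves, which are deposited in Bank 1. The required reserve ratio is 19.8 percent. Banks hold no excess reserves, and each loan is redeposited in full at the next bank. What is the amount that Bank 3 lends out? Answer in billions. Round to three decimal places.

$3.242 billion

Each bank lends a fraction (1 − rr) = 0.8020 of the deposit it receives, so Bank 3 receives 6.284·0.8020^2 and lends 6.284·0.8020^3 ≈ 3.2416 billion.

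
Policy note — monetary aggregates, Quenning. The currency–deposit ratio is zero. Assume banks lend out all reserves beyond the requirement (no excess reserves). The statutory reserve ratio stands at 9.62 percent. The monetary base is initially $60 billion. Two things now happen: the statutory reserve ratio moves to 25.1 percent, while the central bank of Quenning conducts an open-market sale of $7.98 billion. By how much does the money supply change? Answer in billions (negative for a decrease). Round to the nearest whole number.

Before: m₁ = 1 / (0.0962) ≈ 10.3950, MB₁ = 60, so M₁ = 10.3950 × 60 = 623.7 billion.
After: m₂ = 1 / (0.251) ≈ 3.9841, MB₂ = 60 − 7.98 = 52.02, so M₂ = 3.9841 × 52.02 ≈ 207.2529 billion.
ΔM = M₂ − M₁ = 207.2529 − 623.7 = -416.4471 billion.

-416 billion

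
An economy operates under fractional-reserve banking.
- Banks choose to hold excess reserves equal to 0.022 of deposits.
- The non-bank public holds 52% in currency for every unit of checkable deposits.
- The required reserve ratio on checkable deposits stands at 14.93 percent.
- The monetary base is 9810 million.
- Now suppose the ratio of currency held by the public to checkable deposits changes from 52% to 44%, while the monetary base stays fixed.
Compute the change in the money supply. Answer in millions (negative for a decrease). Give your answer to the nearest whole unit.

Initially m₁ = (1 + 0.52) / (0.1493 + 0.022 + 0.52) ≈ 2.19876, so M₁ = 2.19876 × 9810 = 21569.8356 million.
After the change m₂ = (1 + 0.44) / (0.1493 + 0.022 + 0.44) ≈ 2.35564, so M₂ = 2.35564 × 9810 = 23108.8284 million.
ΔM = M₂ − M₁ = 23108.8284 − 21569.8356 = 1538.9928 million.

1539 million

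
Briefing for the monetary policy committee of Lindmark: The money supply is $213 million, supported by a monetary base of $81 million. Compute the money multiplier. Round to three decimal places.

2.630

The money multiplier is m = M / MB = 213 / 81 ≈ 2.62963.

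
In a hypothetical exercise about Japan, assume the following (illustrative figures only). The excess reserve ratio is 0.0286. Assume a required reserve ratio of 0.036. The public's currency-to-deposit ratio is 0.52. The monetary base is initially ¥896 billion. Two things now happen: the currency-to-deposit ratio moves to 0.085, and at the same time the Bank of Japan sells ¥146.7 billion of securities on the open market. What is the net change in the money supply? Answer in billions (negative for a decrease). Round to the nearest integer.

¥3105 billion

Before: m₁ = (1 + 0.52) / (0.036 + 0.0286 + 0.52) ≈ 2.6001, MB₁ = 896, so M₁ = 2.6001 × 896 = 2329.6896 billion.
After: m₂ = (1 + 0.085) / (0.036 + 0.0286 + 0.085) ≈ 7.2527, MB₂ = 896 − 146.7 = 749.3, so M₂ = 7.2527 × 749.3 ≈ 5434.4481 billion.
ΔM = M₂ − M₁ = 5434.4481 − 2329.6896 = 3104.7585 billion.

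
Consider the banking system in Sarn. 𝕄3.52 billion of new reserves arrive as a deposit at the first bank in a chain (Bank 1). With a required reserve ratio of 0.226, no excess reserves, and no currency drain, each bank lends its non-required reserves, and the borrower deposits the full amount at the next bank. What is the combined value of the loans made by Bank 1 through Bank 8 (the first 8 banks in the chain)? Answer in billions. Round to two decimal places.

𝕄10.50 billion

Bank i lends (1 − rr)^i of the original deposit: Bank 1 lends 3.52·0.7740 ≈ 2.7245, Bank 2 lends 3.52·0.7740² ≈ 2.1087, and so on.
Summing a geometric series: total = 3.52·[0.7740·(1 − 0.7740^8) / (1 − 0.7740)] ≈ 10.5025 billion.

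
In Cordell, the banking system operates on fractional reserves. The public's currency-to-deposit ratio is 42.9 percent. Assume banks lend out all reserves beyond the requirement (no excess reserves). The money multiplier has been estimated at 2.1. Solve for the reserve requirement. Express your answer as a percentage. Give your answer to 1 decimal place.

Using m = 2.1. Since m = (1 + c)/(c + rr + e), the denominator satisfies c + rr + e = (1 + c)/m = (1 + 0.429) / 2.1 ≈ 0.680476.
With c = 0.429 and e = 0, the reserve requirement is 0.680476 − 0.429 − 0 = 0.251476.

25.1%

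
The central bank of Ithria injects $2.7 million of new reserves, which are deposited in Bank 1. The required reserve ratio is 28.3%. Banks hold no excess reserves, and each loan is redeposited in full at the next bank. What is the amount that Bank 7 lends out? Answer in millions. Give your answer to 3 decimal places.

$0.263 million

Each bank lends a fraction (1 − rr) = 0.7170 of the deposit it receives, so Bank 7 receives 2.7·0.7170^6 and lends 2.7·0.7170^7 ≈ 0.2630 million.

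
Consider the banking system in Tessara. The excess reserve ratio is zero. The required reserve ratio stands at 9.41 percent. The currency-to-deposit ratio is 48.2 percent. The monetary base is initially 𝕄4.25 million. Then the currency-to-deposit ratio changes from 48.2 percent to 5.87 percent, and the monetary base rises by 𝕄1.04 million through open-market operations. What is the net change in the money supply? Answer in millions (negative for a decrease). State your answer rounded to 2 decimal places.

Before: m₁ = (1 + 0.482) / (0.0941 + 0.482) ≈ 2.5725, MB₁ = 4.25, so M₁ = 2.5725 × 4.25 ≈ 10.9331 million.
After: m₂ = (1 + 0.0587) / (0.0941 + 0.0587) ≈ 6.9287, MB₂ = 4.25 + 1.04 = 5.29, so M₂ = 6.9287 × 5.29 ≈ 36.6528 million.
ΔM = M₂ − M₁ = 36.6528 − 10.9331 = 25.7197 million.

𝕄25.72 million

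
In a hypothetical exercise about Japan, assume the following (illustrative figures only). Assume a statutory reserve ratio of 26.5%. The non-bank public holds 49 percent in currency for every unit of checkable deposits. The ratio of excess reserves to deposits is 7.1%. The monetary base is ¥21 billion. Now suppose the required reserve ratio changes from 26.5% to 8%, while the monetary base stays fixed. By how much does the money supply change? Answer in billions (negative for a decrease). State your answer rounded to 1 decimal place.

¥10.9 billion

Initially m₁ = (1 + 0.49) / (0.265 + 0.071 + 0.49) ≈ 1.8039, so M₁ = 1.8039 × 21 = 37.8819 billion.
After the change m₂ = (1 + 0.49) / (0.08 + 0.071 + 0.49) ≈ 2.3245, so M₂ = 2.3245 × 21 = 48.8145 billion.
ΔM = M₂ − M₁ = 48.8145 − 37.8819 = 10.9326 billion.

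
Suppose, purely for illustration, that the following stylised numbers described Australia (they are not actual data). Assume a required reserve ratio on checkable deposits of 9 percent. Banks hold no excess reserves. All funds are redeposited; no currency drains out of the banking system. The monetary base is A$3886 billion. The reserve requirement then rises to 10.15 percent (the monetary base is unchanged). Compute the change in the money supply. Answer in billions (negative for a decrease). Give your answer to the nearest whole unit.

-4892 billion

Initially m₁ = 1 / (0.09) ≈ 11.11111, so M₁ = 11.11111 × 3886 ≈ 43177.7735 billion.
After the change m₂ = 1 / (0.1015) ≈ 9.85222, so M₂ = 9.85222 × 3886 ≈ 38285.7269 billion.
ΔM = M₂ − M₁ = 38285.7269 − 43177.7735 = -4892.0466 billion.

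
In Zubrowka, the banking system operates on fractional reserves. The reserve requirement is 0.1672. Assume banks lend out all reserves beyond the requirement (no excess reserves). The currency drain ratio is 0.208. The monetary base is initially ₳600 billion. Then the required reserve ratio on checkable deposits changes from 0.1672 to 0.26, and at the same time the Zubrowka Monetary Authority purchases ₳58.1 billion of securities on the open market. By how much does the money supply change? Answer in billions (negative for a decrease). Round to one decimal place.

-233.1 billion

Before: m₁ = (1 + 0.208) / (0.1672 + 0.208) ≈ 3.21962, MB₁ = 600, so M₁ = 3.21962 × 600 = 1931.772 billion.
After: m₂ = (1 + 0.208) / (0.26 + 0.208) ≈ 2.58120, MB₂ = 600 + 58.1 = 658.1, so M₂ = 2.58120 × 658.1 ≈ 1698.6877 billion.
ΔM = M₂ − M₁ = 1698.6877 − 1931.772 = -233.0843 billion.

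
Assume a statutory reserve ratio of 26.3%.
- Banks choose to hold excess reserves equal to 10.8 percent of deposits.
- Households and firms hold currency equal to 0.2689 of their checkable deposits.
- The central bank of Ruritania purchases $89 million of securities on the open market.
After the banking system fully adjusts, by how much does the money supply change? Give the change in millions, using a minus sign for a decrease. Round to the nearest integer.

The money multiplier is m = (1 + c) / (rr + e + c) = (1 + 0.2689) / (0.263 + 0.108 + 0.2689) ≈ 1.9830.
The purchase adds 89 million of base, so ΔM = m × ΔMB = 1.9830 × (+89) = 176.487 million.

$176 million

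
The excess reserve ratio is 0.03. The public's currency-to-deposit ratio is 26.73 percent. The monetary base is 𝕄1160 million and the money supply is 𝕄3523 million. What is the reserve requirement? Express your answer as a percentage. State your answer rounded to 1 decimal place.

Using m = M/MB = 3523/1160 ≈ 3.037069. Since m = (1 + c)/(c + rr + e), the denominator satisfies c + rr + e = (1 + c)/m = (1 + 0.2673) / 3.037069 ≈ 0.417277.
With c = 0.2673 and e = 0.03, the reserve requirement is 0.417277 − 0.2673 − 0.03 = 0.119977.

12.0%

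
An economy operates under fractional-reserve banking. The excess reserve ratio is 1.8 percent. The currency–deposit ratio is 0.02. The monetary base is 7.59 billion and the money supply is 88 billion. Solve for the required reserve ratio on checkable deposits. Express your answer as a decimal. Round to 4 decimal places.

Using m = M/MB = 88/7.59 ≈ 11.594203. Since m = (1 + c)/(c + rr + e), the denominator satisfies c + rr + e = (1 + c)/m = (1 + 0.02) / 11.594203 = 0.087975.
With c = 0.02 and e = 0.018, the required reserve ratio on checkable deposits is 0.087975 − 0.02 − 0.018 = 0.049975.

0.0500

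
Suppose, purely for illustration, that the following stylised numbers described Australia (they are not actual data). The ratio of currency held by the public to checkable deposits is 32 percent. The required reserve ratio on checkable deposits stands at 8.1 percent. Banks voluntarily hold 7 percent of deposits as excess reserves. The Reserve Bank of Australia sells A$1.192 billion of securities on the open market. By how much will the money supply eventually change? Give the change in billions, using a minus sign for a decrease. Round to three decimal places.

The money multiplier is m = (1 + c) / (rr + e + c) = (1 + 0.32) / (0.081 + 0.07 + 0.32) ≈ 2.80255.
The sale removes 1.192 billion of base, so ΔM = m × ΔMB = 2.80255 × (−1.192) ≈ -3.3406 billion.

-3.341 billion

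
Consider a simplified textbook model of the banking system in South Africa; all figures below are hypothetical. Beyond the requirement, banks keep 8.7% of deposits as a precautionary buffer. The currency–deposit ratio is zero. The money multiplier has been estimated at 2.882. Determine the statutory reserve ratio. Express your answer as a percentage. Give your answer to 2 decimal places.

Using m = 2.882. Since m = (1 + c)/(c + rr + e), the denominator satisfies c + rr + e = (1 + c)/m = (1 + 0) / 2.882 ≈ 0.346981.
With c = 0 and e = 0.087, the statutory reserve ratio is 0.346981 − 0 − 0.087 = 0.259981.

26.00%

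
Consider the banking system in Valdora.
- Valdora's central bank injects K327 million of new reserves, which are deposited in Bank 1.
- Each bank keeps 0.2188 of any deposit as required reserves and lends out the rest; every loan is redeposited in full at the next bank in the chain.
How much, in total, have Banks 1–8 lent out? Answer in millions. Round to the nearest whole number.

Bank i lends (1 − rr)^i of the original deposit: Bank 1 lends 327·0.7812 = 255.4524, Bank 2 lends 327·0.7812² ≈ 199.5594, and so on.
Summing a geometric series: total = 327·[0.7812·(1 − 0.7812^8) / (1 − 0.7812)] ≈ 1005.5731 million.

K1006 million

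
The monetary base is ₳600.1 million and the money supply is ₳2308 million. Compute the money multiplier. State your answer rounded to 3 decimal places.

The money multiplier is m = M / MB = 2308 / 600.1 ≈ 3.84603.

3.846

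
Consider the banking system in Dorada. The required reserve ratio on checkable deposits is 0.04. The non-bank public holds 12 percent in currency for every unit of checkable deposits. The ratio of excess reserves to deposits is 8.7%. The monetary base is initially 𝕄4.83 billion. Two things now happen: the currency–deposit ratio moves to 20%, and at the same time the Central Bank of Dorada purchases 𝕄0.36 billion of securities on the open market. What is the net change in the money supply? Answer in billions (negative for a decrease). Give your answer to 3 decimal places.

Before: m₁ = (1 + 0.12) / (0.04 + 0.087 + 0.12) ≈ 4.53441, MB₁ = 4.83, so M₁ = 4.53441 × 4.83 ≈ 21.9012 billion.
After: m₂ = (1 + 0.2) / (0.04 + 0.087 + 0.2) ≈ 3.66972, MB₂ = 4.83 + 0.36 = 5.19, so M₂ = 3.66972 × 5.19 ≈ 19.0458 billion.
ΔM = M₂ − M₁ = 19.0458 − 21.9012 = -2.8554 billion.

-2.855 billion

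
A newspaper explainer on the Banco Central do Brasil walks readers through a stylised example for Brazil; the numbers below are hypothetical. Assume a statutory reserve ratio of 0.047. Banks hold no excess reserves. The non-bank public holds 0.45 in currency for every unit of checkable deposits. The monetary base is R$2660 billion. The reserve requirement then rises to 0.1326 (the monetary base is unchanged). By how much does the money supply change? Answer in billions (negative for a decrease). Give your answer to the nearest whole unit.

Initially m₁ = (1 + 0.45) / (0.047 + 0.45) ≈ 2.91751, so M₁ = 2.91751 × 2660 = 7760.5766 billion.
After the change m₂ = (1 + 0.45) / (0.1326 + 0.45) ≈ 2.48884, so M₂ = 2.48884 × 2660 = 6620.3144 billion.
ΔM = M₂ − M₁ = 6620.3144 − 7760.5766 = -1140.2622 billion.

-1140 billion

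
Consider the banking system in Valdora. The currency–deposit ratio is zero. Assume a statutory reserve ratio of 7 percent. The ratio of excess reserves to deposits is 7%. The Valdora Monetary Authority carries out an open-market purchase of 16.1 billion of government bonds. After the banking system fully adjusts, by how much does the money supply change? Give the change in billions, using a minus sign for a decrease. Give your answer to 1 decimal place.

The money multiplier is m = 1 / (rr + e) = 1 / (0.07 + 0.07) ≈ 7.1429.
The purchase adds 16.1 billion of base, so ΔM = m × ΔMB = 7.1429 × (+16.1) ≈ 115.0007 billion.

115.0 billion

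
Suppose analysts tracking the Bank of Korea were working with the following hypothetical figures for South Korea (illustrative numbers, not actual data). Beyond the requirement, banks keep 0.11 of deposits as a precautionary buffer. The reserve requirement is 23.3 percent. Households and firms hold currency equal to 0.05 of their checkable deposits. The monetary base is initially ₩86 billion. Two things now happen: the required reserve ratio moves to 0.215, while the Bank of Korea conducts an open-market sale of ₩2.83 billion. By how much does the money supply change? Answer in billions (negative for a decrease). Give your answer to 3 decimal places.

Before: m₁ = (1 + 0.05) / (0.233 + 0.11 + 0.05) ≈ 2.671756, MB₁ = 86, so M₁ = 2.671756 × 86 ≈ 229.771 billion.
After: m₂ = (1 + 0.05) / (0.215 + 0.11 + 0.05) = 2.8, MB₂ = 86 − 2.83 = 83.17, so M₂ = 2.8 × 83.17 = 232.876 billion.
ΔM = M₂ − M₁ = 232.876 − 229.771 = 3.105 billion.

₩3.105 billion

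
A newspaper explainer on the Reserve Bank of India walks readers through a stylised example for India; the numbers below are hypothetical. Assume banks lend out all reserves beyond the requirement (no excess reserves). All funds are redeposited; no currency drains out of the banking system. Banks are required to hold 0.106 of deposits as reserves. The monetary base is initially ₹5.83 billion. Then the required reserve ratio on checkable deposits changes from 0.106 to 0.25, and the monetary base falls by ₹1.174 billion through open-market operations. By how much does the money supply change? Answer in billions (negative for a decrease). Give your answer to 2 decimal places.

-36.38 billion

Before: m₁ = 1 / (0.106) ≈ 9.4340, MB₁ = 5.83, so M₁ = 9.4340 × 5.83 ≈ 55.0002 billion.
After: m₂ = 1 / (0.25) = 4, MB₂ = 5.83 − 1.174 = 4.656, so M₂ = 4 × 4.656 = 18.624 billion.
ΔM = M₂ − M₁ = 18.624 − 55.0002 = -36.3762 billion.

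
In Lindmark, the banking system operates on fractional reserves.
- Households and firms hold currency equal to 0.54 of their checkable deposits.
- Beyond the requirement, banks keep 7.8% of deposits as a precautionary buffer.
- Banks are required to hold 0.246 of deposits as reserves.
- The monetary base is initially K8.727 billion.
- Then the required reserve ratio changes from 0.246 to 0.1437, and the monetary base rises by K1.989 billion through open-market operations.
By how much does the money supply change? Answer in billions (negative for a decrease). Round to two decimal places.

K6.11 billion

Before: m₁ = (1 + 0.54) / (0.246 + 0.078 + 0.54) ≈ 1.78241, MB₁ = 8.727, so M₁ = 1.78241 × 8.727 ≈ 15.5551 billion.
After: m₂ = (1 + 0.54) / (0.1437 + 0.078 + 0.54) ≈ 2.02179, MB₂ = 8.727 + 1.989 = 10.716, so M₂ = 2.02179 × 10.716 ≈ 21.6655 billion.
ΔM = M₂ − M₁ = 21.6655 − 15.5551 = 6.1104 billion.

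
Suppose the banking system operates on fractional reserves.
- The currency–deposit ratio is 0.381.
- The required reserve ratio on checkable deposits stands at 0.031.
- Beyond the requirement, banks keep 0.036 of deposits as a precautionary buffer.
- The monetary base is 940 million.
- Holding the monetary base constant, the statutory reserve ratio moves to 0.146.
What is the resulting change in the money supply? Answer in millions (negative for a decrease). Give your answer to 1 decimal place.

-591.9 million

Initially m₁ = (1 + 0.381) / (0.031 + 0.036 + 0.381) ≈ 3.08259, so M₁ = 3.08259 × 940 = 2897.6346 million.
After the change m₂ = (1 + 0.381) / (0.146 + 0.036 + 0.381) ≈ 2.45293, so M₂ = 2.45293 × 940 = 2305.7542 million.
ΔM = M₂ − M₁ = 2305.7542 − 2897.6346 = -591.8804 million.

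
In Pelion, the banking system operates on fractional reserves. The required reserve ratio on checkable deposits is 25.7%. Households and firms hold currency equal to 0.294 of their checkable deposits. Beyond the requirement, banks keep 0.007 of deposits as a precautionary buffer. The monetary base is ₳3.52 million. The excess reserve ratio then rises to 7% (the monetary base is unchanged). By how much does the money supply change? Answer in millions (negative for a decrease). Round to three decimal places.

Initially m₁ = (1 + 0.294) / (0.257 + 0.007 + 0.294) ≈ 2.31900, so M₁ = 2.31900 × 3.52 ≈ 8.1629 million.
After the change m₂ = (1 + 0.294) / (0.257 + 0.07 + 0.294) ≈ 2.08374, so M₂ = 2.08374 × 3.52 ≈ 7.3348 million.
ΔM = M₂ − M₁ = 7.3348 − 8.1629 = -0.8281 million.

-0.828 million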